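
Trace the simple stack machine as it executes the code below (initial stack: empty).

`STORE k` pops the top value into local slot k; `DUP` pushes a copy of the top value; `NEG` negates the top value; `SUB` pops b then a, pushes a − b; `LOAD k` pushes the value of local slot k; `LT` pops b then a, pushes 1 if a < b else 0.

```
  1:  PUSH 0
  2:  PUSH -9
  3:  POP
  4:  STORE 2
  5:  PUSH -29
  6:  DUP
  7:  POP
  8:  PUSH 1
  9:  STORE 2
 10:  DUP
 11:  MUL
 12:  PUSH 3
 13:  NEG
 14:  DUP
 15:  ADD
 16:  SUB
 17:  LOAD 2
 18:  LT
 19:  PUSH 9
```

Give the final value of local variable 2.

PUSH 0   -> [0]
PUSH -9  -> [0, -9]
POP      -> [0]
STORE 2  -> []
PUSH -29 -> [-29]
DUP      -> [-29, -29]
POP      -> [-29]
PUSH 1   -> [-29, 1]
STORE 2  -> [-29]
DUP      -> [-29, -29]
MUL      -> [841]
PUSH 3   -> [841, 3]
NEG      -> [841, -3]
DUP      -> [841, -3, -3]
ADD      -> [841, -6]
SUB      -> [847]
LOAD 2   -> [847, 1]
LT       -> [0]
PUSH 9   -> [0, 9]

1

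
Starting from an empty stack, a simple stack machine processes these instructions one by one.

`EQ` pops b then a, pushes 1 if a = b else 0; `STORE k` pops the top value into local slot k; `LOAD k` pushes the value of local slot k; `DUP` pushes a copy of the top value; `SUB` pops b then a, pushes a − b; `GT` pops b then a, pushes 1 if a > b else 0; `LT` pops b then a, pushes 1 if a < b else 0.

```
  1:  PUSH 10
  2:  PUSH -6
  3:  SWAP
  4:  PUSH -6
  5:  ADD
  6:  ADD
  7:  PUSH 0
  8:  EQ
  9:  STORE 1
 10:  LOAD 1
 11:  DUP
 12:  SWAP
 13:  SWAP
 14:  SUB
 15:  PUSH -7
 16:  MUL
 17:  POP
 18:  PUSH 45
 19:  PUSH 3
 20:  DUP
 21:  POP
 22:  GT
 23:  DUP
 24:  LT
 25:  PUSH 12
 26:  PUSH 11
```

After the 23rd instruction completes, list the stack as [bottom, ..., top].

[1, 1]

PUSH 10  [10]
PUSH -6  [10, -6]
SWAP     [-6, 10]
PUSH -6  [-6, 10, -6]
ADD      [-6, 4]
ADD      [-2]
PUSH 0   [-2, 0]
EQ       [0]
STORE 1  []
LOAD 1   [0]
DUP      [0, 0]
SWAP     [0, 0]
SWAP     [0, 0]
SUB      [0]
PUSH -7  [0, -7]
MUL      [0]
POP      []
PUSH 45  [45]
PUSH 3   [45, 3]
DUP      [45, 3, 3]
POP      [45, 3]
GT       [1]
DUP      [1, 1]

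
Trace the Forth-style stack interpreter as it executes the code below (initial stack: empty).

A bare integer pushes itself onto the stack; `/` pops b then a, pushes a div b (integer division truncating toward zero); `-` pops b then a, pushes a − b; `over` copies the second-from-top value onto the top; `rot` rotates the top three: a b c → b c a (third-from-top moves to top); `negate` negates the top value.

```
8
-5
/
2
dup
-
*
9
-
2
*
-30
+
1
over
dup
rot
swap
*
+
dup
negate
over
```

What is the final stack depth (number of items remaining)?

4

8      → 8
-5     → 8 -5
/      → -1
2      → -1 2
dup    → -1 2 2
-      → -1 0
*      → 0
9      → 0 9
-      → -9
2      → -9 2
*      → -18
-30    → -18 -30
+      → -48
1      → -48 1
over   → -48 1 -48
dup    → -48 1 -48 -48
rot    → -48 -48 -48 1
swap   → -48 -48 1 -48
*      → -48 -48 -48
+      → -48 -96
dup    → -48 -96 -96
negate → -48 -96 96
over   → -48 -96 96 -96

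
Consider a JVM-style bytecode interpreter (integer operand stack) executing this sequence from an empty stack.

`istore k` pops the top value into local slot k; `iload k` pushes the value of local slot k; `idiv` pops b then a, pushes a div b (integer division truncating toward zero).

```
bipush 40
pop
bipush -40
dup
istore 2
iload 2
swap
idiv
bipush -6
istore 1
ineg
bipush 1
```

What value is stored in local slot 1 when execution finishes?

bipush 40  -> 40
pop        -> (empty)
bipush -40 -> -40
dup        -> -40 -40
istore 2   -> -40
iload 2    -> -40 -40
swap       -> -40 -40
idiv       -> 1
bipush -6  -> 1 -6
istore 1   -> 1
ineg       -> -1
bipush 1   -> -1 1

-6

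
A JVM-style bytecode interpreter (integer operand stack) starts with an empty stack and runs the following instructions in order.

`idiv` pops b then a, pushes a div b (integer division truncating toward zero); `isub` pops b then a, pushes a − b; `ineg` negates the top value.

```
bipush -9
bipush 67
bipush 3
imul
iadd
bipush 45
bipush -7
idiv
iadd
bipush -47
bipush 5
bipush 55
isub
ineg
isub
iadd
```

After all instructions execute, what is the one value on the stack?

bipush -9  → [-9]
bipush 67  → [-9, 67]
bipush 3   → [-9, 67, 3]
imul       → [-9, 201]
iadd       → [192]
bipush 45  → [192, 45]
bipush -7  → [192, 45, -7]
idiv       → [192, -6]
iadd       → [186]
bipush -47 → [186, -47]
bipush 5   → [186, -47, 5]
bipush 55  → [186, -47, 5, 55]
isub       → [186, -47, -50]
ineg       → [186, -47, 50]
isub       → [186, -97]
iadd       → [89]

89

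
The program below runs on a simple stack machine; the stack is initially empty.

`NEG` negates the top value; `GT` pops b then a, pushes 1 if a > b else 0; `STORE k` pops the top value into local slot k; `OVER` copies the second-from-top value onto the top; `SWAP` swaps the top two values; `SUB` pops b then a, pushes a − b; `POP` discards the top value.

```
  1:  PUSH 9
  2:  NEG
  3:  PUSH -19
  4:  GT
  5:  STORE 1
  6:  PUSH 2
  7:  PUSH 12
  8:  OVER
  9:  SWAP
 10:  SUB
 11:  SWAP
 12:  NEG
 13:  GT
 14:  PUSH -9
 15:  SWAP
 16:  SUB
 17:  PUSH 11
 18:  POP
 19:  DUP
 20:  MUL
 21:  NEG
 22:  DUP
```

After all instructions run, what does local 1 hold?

PUSH 9   : [9]
NEG      : [-9]
PUSH -19 : [-9, -19]
GT       : [1]
STORE 1  : []
PUSH 2   : [2]
PUSH 12  : [2, 12]
OVER     : [2, 12, 2]
SWAP     : [2, 2, 12]
SUB      : [2, -10]
SWAP     : [-10, 2]
NEG      : [-10, -2]
GT       : [0]
PUSH -9  : [0, -9]
SWAP     : [-9, 0]
SUB      : [-9]
PUSH 11  : [-9, 11]
POP      : [-9]
DUP      : [-9, -9]
MUL      : [81]
NEG      : [-81]
DUP      : [-81, -81]

1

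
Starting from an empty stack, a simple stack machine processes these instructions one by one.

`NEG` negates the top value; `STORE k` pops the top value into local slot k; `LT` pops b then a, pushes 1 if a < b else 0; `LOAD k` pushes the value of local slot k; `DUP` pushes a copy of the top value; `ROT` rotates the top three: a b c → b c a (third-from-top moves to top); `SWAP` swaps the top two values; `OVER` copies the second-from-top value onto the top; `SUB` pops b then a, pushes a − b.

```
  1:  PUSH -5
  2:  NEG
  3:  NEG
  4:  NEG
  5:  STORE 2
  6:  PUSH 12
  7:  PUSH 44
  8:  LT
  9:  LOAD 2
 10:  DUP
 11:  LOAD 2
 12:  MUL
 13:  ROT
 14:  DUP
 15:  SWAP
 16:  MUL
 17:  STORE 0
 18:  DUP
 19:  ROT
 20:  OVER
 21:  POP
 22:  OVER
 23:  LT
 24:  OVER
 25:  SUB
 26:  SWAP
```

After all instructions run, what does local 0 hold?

1

PUSH -5 -> -5
NEG     -> 5
NEG     -> -5
NEG     -> 5
STORE 2 -> (empty)
PUSH 12 -> 12
PUSH 44 -> 12 44
LT      -> 1
LOAD 2  -> 1 5
DUP     -> 1 5 5
LOAD 2  -> 1 5 5 5
MUL     -> 1 5 25
ROT     -> 5 25 1
DUP     -> 5 25 1 1
SWAP    -> 5 25 1 1
MUL     -> 5 25 1
STORE 0 -> 5 25
DUP     -> 5 25 25
ROT     -> 25 25 5
OVER    -> 25 25 5 25
POP     -> 25 25 5
OVER    -> 25 25 5 25
LT      -> 25 25 1
OVER    -> 25 25 1 25
SUB     -> 25 25 -24
SWAP    -> 25 -24 25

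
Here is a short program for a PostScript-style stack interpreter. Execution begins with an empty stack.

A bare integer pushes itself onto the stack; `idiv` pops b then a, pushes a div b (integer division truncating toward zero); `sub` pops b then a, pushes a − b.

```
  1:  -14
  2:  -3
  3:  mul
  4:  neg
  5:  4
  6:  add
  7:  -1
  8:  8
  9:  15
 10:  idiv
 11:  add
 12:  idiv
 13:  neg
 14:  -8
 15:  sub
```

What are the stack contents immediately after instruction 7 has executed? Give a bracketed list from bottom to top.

-14 -> -14
-3  -> -14 -3
mul -> 42
neg -> -42
4   -> -42 4
add -> -38
-1  -> -38 -1

[-38, -1]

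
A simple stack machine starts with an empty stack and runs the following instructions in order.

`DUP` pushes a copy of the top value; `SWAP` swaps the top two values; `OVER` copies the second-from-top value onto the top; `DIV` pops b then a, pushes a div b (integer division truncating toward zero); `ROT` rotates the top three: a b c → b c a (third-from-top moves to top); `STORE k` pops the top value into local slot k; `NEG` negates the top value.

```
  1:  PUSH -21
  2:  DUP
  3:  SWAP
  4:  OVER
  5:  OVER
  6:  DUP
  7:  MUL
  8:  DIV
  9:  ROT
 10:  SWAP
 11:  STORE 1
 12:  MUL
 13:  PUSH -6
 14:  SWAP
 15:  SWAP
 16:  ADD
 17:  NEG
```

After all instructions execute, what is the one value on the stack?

-435

PUSH -21  [-21]
DUP       [-21, -21]
SWAP      [-21, -21]
OVER      [-21, -21, -21]
OVER      [-21, -21, -21, -21]
DUP       [-21, -21, -21, -21, -21]
MUL       [-21, -21, -21, 441]
DIV       [-21, -21, 0]
ROT       [-21, 0, -21]
SWAP      [-21, -21, 0]
STORE 1   [-21, -21]
MUL       [441]
PUSH -6   [441, -6]
SWAP      [-6, 441]
SWAP      [441, -6]
ADD       [435]
NEG       [-435]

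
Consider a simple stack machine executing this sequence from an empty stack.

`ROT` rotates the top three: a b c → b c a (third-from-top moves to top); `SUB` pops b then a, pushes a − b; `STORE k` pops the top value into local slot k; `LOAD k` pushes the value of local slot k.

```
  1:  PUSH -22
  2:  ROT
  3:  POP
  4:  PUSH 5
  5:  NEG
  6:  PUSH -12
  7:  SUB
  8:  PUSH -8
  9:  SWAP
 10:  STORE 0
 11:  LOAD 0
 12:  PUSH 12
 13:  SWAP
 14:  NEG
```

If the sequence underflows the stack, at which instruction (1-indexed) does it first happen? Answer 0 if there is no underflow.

PUSH -22 → -22
ROT  — needs 3 operands, stack has 1 → underflow

2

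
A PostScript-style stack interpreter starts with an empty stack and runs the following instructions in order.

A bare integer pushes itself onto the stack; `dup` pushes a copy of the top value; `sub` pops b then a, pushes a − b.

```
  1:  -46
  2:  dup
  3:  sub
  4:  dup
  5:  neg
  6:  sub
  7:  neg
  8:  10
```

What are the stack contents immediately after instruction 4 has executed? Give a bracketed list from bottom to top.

-46 -> -46
dup -> -46 -46
sub -> 0
dup -> 0 0

[0, 0]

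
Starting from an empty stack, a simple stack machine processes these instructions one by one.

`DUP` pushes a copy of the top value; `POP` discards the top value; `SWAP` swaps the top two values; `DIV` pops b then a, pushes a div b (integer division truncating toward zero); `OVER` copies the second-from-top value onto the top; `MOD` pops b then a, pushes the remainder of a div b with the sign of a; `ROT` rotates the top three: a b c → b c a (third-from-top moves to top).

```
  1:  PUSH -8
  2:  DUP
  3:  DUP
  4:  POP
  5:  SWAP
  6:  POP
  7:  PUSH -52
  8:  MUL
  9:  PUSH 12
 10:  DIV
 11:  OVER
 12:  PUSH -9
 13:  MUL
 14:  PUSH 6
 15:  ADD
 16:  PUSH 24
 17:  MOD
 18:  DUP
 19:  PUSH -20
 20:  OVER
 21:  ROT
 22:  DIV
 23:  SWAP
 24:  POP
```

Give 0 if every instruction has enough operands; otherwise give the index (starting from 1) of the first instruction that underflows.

PUSH -8  : [-8]
DUP      : [-8, -8]
DUP      : [-8, -8, -8]
POP      : [-8, -8]
SWAP     : [-8, -8]
POP      : [-8]
PUSH -52 : [-8, -52]
MUL      : [416]
PUSH 12  : [416, 12]
DIV      : [34]
OVER  — needs 2 operands, stack has 1 → underflow

11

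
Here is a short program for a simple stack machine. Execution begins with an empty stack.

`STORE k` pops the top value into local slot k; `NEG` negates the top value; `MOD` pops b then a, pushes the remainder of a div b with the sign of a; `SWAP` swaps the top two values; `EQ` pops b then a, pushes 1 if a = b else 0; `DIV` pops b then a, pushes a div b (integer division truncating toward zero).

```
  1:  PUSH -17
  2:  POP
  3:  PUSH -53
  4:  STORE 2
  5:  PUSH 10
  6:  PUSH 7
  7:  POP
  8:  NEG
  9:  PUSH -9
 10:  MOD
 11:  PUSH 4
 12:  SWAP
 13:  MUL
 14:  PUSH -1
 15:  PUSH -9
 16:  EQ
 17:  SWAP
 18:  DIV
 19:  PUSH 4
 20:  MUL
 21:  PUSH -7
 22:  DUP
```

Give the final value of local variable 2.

PUSH -17 : [-17]
POP      : []
PUSH -53 : [-53]
STORE 2  : []
PUSH 10  : [10]
PUSH 7   : [10, 7]
POP      : [10]
NEG      : [-10]
PUSH -9  : [-10, -9]
MOD      : [-1]
PUSH 4   : [-1, 4]
SWAP     : [4, -1]
MUL      : [-4]
PUSH -1  : [-4, -1]
PUSH -9  : [-4, -1, -9]
EQ       : [-4, 0]
SWAP     : [0, -4]
DIV      : [0]
PUSH 4   : [0, 4]
MUL      : [0]
PUSH -7  : [0, -7]
DUP      : [0, -7, -7]

-53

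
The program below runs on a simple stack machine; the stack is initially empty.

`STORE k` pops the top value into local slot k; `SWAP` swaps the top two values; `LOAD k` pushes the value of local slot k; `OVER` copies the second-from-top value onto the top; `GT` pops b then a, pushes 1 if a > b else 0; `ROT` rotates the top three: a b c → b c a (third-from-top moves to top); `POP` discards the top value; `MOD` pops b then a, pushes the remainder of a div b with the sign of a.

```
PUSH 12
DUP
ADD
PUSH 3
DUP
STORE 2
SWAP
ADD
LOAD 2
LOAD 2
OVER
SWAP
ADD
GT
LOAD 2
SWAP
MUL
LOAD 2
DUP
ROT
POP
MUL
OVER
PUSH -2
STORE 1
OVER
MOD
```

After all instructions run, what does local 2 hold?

PUSH 12 → 12
DUP     → 12 12
ADD     → 24
PUSH 3  → 24 3
DUP     → 24 3 3
STORE 2 → 24 3
SWAP    → 3 24
ADD     → 27
LOAD 2  → 27 3
LOAD 2  → 27 3 3
OVER    → 27 3 3 3
SWAP    → 27 3 3 3
ADD     → 27 3 6
GT      → 27 0
LOAD 2  → 27 0 3
SWAP    → 27 3 0
MUL     → 27 0
LOAD 2  → 27 0 3
DUP     → 27 0 3 3
ROT     → 27 3 3 0
POP     → 27 3 3
MUL     → 27 9
OVER    → 27 9 27
PUSH -2 → 27 9 27 -2
STORE 1 → 27 9 27
OVER    → 27 9 27 9
MOD     → 27 9 0

3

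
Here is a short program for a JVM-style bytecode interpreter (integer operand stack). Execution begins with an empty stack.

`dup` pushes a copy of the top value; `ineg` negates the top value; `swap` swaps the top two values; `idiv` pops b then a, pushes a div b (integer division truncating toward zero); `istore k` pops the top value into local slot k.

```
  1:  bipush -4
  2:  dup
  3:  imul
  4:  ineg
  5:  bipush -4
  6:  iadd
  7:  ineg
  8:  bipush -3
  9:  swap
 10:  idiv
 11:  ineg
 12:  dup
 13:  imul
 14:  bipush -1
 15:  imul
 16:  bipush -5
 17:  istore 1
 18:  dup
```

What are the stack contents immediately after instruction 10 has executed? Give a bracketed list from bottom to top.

[0]

bipush -4  [-4]
dup        [-4, -4]
imul       [16]
ineg       [-16]
bipush -4  [-16, -4]
iadd       [-20]
ineg       [20]
bipush -3  [20, -3]
swap       [-3, 20]
idiv       [0]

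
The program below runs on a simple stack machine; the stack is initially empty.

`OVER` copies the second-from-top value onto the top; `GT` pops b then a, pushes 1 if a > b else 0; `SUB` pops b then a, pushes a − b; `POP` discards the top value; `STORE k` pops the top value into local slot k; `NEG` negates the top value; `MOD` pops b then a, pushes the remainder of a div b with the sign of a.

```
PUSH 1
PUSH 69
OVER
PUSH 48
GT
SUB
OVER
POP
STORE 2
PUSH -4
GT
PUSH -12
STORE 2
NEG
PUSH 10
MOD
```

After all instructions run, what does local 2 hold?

PUSH 1   : [1]
PUSH 69  : [1, 69]
OVER     : [1, 69, 1]
PUSH 48  : [1, 69, 1, 48]
GT       : [1, 69, 0]
SUB      : [1, 69]
OVER     : [1, 69, 1]
POP      : [1, 69]
STORE 2  : [1]
PUSH -4  : [1, -4]
GT       : [1]
PUSH -12 : [1, -12]
STORE 2  : [1]
NEG      : [-1]
PUSH 10  : [-1, 10]
MOD      : [-1]

-12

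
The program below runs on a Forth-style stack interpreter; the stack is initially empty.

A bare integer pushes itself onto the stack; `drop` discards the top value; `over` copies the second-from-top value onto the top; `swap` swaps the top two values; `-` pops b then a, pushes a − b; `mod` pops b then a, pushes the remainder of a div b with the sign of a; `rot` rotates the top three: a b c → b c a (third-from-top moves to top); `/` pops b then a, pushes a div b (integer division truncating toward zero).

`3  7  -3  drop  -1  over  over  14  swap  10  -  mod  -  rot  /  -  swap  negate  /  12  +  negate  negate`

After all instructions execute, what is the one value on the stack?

3      : 3
7      : 3 7
-3     : 3 7 -3
drop   : 3 7
-1     : 3 7 -1
over   : 3 7 -1 7
over   : 3 7 -1 7 -1
14     : 3 7 -1 7 -1 14
swap   : 3 7 -1 7 14 -1
10     : 3 7 -1 7 14 -1 10
-      : 3 7 -1 7 14 -11
mod    : 3 7 -1 7 3
-      : 3 7 -1 4
rot    : 3 -1 4 7
/      : 3 -1 0
-      : 3 -1
swap   : -1 3
negate : -1 -3
/      : 0
12     : 0 12
+      : 12
negate : -12
negate : 12

12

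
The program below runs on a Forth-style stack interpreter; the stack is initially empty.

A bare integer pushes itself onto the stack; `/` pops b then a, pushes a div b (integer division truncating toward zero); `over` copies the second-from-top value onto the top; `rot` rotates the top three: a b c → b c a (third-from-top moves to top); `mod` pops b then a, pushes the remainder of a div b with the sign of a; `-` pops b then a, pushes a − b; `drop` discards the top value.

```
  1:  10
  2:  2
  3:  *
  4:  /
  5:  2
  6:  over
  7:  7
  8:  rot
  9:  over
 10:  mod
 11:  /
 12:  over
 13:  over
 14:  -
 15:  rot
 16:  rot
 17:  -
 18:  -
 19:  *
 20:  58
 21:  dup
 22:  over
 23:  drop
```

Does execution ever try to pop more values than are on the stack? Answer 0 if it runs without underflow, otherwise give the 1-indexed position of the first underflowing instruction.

4

10 : [10]
2  : [10, 2]
*  : [20]
/  — needs 2 operands, stack has 1 → underflow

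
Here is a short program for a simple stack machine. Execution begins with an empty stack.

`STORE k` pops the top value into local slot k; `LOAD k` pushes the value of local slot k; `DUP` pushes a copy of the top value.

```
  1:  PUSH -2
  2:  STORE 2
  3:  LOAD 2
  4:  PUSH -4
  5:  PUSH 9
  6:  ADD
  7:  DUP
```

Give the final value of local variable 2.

PUSH -2 : [-2]
STORE 2 : []
LOAD 2  : [-2]
PUSH -4 : [-2, -4]
PUSH 9  : [-2, -4, 9]
ADD     : [-2, 5]
DUP     : [-2, 5, 5]

-2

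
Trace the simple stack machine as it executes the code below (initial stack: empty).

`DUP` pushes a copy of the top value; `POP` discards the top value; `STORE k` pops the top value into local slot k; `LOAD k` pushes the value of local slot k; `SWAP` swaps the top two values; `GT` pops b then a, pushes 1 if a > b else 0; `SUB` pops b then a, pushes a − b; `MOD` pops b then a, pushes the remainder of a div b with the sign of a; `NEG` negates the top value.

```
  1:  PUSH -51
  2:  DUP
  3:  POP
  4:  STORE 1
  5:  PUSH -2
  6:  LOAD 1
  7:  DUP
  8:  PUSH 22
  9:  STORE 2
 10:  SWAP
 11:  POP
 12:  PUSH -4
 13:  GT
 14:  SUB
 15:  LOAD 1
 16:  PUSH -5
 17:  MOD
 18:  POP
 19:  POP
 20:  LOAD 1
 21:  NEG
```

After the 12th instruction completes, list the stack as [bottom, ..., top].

[-2, -51, -4]

PUSH -51 → -51
DUP      → -51 -51
POP      → -51
STORE 1  → (empty)
PUSH -2  → -2
LOAD 1   → -2 -51
DUP      → -2 -51 -51
PUSH 22  → -2 -51 -51 22
STORE 2  → -2 -51 -51
SWAP     → -2 -51 -51
POP      → -2 -51
PUSH -4  → -2 -51 -4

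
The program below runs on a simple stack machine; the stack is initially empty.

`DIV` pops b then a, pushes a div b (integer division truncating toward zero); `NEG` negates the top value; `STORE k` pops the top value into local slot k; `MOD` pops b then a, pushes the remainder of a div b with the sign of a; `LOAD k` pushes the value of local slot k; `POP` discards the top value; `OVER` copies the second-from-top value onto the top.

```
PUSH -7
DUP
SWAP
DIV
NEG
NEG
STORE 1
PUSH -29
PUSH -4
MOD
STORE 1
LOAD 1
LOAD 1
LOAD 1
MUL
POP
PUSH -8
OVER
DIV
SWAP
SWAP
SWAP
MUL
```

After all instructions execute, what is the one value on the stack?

PUSH -7  -> [-7]
DUP      -> [-7, -7]
SWAP     -> [-7, -7]
DIV      -> [1]
NEG      -> [-1]
NEG      -> [1]
STORE 1  -> []
PUSH -29 -> [-29]
PUSH -4  -> [-29, -4]
MOD      -> [-1]
STORE 1  -> []
LOAD 1   -> [-1]
LOAD 1   -> [-1, -1]
LOAD 1   -> [-1, -1, -1]
MUL      -> [-1, 1]
POP      -> [-1]
PUSH -8  -> [-1, -8]
OVER     -> [-1, -8, -1]
DIV      -> [-1, 8]
SWAP     -> [8, -1]
SWAP     -> [-1, 8]
SWAP     -> [8, -1]
MUL      -> [-8]

-8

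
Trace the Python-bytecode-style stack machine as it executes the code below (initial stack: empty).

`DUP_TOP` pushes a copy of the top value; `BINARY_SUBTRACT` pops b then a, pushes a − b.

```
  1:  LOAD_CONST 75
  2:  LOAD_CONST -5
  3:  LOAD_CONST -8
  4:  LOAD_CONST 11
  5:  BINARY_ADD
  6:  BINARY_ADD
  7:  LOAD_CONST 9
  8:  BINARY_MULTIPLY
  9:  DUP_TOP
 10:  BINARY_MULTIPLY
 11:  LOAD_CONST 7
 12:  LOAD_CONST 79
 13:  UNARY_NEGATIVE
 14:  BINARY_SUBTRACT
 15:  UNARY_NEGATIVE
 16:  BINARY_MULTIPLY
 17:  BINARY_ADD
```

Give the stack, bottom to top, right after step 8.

LOAD_CONST 75   -> [75]
LOAD_CONST -5   -> [75, -5]
LOAD_CONST -8   -> [75, -5, -8]
LOAD_CONST 11   -> [75, -5, -8, 11]
BINARY_ADD      -> [75, -5, 3]
BINARY_ADD      -> [75, -2]
LOAD_CONST 9    -> [75, -2, 9]
BINARY_MULTIPLY -> [75, -18]

[75, -18]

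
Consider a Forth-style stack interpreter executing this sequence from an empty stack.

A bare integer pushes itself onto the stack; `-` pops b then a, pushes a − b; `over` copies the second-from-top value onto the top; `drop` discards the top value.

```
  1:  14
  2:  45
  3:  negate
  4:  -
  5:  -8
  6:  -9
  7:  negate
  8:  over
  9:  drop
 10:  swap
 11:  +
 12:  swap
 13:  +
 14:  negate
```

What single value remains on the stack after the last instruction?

-60

14     -> [14]
45     -> [14, 45]
negate -> [14, -45]
-      -> [59]
-8     -> [59, -8]
-9     -> [59, -8, -9]
negate -> [59, -8, 9]
over   -> [59, -8, 9, -8]
drop   -> [59, -8, 9]
swap   -> [59, 9, -8]
+      -> [59, 1]
swap   -> [1, 59]
+      -> [60]
negate -> [-60]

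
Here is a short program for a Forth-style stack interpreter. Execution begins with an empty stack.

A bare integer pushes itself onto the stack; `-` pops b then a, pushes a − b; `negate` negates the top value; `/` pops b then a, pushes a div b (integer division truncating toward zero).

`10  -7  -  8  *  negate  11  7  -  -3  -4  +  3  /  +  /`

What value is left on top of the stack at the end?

-68

10      10
-7      10 -7
-       17
8       17 8
*       136
negate  -136
11      -136 11
7       -136 11 7
-       -136 4
-3      -136 4 -3
-4      -136 4 -3 -4
+       -136 4 -7
3       -136 4 -7 3
/       -136 4 -2
+       -136 2
/       -68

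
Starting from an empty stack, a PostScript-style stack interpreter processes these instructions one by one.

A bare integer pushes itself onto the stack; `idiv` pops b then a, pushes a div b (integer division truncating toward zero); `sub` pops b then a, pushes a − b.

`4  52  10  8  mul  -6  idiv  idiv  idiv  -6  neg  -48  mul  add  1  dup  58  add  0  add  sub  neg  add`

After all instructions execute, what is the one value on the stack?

-231

4    : [4]
52   : [4, 52]
10   : [4, 52, 10]
8    : [4, 52, 10, 8]
mul  : [4, 52, 80]
-6   : [4, 52, 80, -6]
idiv : [4, 52, -13]
idiv : [4, -4]
idiv : [-1]
-6   : [-1, -6]
neg  : [-1, 6]
-48  : [-1, 6, -48]
mul  : [-1, -288]
add  : [-289]
1    : [-289, 1]
dup  : [-289, 1, 1]
58   : [-289, 1, 1, 58]
add  : [-289, 1, 59]
0    : [-289, 1, 59, 0]
add  : [-289, 1, 59]
sub  : [-289, -58]
neg  : [-289, 58]
add  : [-231]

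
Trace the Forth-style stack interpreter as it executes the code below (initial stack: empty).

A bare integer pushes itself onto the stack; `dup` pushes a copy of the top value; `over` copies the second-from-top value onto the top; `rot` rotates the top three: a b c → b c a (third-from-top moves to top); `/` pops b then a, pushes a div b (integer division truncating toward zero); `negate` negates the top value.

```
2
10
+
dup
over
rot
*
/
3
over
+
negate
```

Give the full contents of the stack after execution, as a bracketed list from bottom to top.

2       [2]
10      [2, 10]
+       [12]
dup     [12, 12]
over    [12, 12, 12]
rot     [12, 12, 12]
*       [12, 144]
/       [0]
3       [0, 3]
over    [0, 3, 0]
+       [0, 3]
negate  [0, -3]

[0, -3]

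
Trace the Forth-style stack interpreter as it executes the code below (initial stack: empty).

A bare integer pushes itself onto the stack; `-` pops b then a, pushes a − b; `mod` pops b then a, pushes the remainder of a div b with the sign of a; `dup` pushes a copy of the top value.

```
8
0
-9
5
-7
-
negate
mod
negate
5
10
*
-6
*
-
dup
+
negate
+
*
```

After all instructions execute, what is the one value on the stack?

-4944

8       8
0       8 0
-9      8 0 -9
5       8 0 -9 5
-7      8 0 -9 5 -7
-       8 0 -9 12
negate  8 0 -9 -12
mod     8 0 -9
negate  8 0 9
5       8 0 9 5
10      8 0 9 5 10
*       8 0 9 50
-6      8 0 9 50 -6
*       8 0 9 -300
-       8 0 309
dup     8 0 309 309
+       8 0 618
negate  8 0 -618
+       8 -618
*       -4944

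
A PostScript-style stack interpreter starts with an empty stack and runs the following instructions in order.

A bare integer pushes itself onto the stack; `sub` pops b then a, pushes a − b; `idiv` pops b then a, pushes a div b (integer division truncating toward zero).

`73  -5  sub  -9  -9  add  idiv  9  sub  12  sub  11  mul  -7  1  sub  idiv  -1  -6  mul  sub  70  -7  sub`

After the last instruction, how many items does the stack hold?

2

73   -> 73
-5   -> 73 -5
sub  -> 78
-9   -> 78 -9
-9   -> 78 -9 -9
add  -> 78 -18
idiv -> -4
9    -> -4 9
sub  -> -13
12   -> -13 12
sub  -> -25
11   -> -25 11
mul  -> -275
-7   -> -275 -7
1    -> -275 -7 1
sub  -> -275 -8
idiv -> 34
-1   -> 34 -1
-6   -> 34 -1 -6
mul  -> 34 6
sub  -> 28
70   -> 28 70
-7   -> 28 70 -7
sub  -> 28 77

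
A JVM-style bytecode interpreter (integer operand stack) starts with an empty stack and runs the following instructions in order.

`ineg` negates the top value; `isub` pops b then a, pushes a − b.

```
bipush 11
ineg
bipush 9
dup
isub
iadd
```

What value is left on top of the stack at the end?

bipush 11 : [11]
ineg      : [-11]
bipush 9  : [-11, 9]
dup       : [-11, 9, 9]
isub      : [-11, 0]
iadd      : [-11]

-11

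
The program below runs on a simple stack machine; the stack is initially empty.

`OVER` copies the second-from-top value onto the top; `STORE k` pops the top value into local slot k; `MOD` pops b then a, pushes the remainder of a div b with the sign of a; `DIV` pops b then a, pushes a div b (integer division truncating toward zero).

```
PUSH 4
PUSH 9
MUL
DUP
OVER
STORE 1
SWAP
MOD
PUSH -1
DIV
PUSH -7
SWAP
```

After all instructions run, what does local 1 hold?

PUSH 4  : 4
PUSH 9  : 4 9
MUL     : 36
DUP     : 36 36
OVER    : 36 36 36
STORE 1 : 36 36
SWAP    : 36 36
MOD     : 0
PUSH -1 : 0 -1
DIV     : 0
PUSH -7 : 0 -7
SWAP    : -7 0

36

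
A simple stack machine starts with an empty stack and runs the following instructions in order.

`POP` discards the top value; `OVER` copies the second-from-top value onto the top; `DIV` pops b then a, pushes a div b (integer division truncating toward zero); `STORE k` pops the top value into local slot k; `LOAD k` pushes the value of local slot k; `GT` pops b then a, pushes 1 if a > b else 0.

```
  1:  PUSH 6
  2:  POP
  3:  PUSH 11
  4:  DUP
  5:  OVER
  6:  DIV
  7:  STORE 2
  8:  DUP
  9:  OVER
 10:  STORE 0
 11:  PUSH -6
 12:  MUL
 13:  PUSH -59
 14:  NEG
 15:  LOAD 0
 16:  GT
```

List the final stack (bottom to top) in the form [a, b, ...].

[11, -66, 1]

PUSH 6   -> 6
POP      -> (empty)
PUSH 11  -> 11
DUP      -> 11 11
OVER     -> 11 11 11
DIV      -> 11 1
STORE 2  -> 11
DUP      -> 11 11
OVER     -> 11 11 11
STORE 0  -> 11 11
PUSH -6  -> 11 11 -6
MUL      -> 11 -66
PUSH -59 -> 11 -66 -59
NEG      -> 11 -66 59
LOAD 0   -> 11 -66 59 11
GT       -> 11 -66 1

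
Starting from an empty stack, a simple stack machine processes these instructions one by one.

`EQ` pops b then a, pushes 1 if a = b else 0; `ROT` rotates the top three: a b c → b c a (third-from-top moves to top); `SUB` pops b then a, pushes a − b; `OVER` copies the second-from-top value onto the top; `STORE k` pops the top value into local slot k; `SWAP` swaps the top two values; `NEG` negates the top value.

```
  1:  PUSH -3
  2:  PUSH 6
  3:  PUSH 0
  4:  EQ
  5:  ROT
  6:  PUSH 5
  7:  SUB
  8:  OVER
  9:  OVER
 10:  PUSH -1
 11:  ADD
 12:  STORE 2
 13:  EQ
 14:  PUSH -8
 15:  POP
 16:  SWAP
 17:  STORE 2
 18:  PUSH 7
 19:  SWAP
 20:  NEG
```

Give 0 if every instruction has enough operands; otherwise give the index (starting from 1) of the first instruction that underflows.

PUSH -3 : [-3]
PUSH 6  : [-3, 6]
PUSH 0  : [-3, 6, 0]
EQ      : [-3, 0]
ROT  — needs 3 operands, stack has 2 → underflow

5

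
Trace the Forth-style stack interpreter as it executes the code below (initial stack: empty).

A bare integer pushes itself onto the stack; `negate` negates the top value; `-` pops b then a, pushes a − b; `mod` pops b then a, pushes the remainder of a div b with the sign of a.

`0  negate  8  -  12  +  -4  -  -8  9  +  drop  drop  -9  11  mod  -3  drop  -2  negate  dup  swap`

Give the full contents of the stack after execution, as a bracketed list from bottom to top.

[-9, 2, 2]

0      -> [0]
negate -> [0]
8      -> [0, 8]
-      -> [-8]
12     -> [-8, 12]
+      -> [4]
-4     -> [4, -4]
-      -> [8]
-8     -> [8, -8]
9      -> [8, -8, 9]
+      -> [8, 1]
drop   -> [8]
drop   -> []
-9     -> [-9]
11     -> [-9, 11]
mod    -> [-9]
-3     -> [-9, -3]
drop   -> [-9]
-2     -> [-9, -2]
negate -> [-9, 2]
dup    -> [-9, 2, 2]
swap   -> [-9, 2, 2]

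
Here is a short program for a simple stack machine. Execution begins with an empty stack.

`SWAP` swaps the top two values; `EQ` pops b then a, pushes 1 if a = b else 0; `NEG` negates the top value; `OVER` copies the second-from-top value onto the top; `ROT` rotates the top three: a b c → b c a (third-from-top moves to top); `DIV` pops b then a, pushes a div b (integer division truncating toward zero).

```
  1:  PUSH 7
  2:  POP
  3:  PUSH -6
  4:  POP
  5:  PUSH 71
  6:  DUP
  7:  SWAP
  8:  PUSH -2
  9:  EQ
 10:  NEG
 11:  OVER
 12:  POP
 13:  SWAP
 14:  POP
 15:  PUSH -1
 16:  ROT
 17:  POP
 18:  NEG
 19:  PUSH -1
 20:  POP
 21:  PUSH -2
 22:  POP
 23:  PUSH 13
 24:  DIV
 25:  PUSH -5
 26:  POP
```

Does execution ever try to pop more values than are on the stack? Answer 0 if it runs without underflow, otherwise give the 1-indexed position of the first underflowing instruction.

16

PUSH 7   7
POP      (empty)
PUSH -6  -6
POP      (empty)
PUSH 71  71
DUP      71 71
SWAP     71 71
PUSH -2  71 71 -2
EQ       71 0
NEG      71 0
OVER     71 0 71
POP      71 0
SWAP     0 71
POP      0
PUSH -1  0 -1
ROT  — needs 3 operands, stack has 2 → underflow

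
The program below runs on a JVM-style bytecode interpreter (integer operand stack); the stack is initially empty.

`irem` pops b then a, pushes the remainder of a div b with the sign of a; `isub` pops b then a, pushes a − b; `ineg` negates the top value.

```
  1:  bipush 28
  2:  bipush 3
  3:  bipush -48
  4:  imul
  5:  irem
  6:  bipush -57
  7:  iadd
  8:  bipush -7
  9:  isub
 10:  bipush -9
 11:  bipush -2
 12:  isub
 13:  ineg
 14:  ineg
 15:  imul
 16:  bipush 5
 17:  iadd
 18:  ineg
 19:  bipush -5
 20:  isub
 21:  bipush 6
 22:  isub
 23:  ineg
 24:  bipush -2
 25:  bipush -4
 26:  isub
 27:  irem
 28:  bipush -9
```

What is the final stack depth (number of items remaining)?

2

bipush 28  : 28
bipush 3   : 28 3
bipush -48 : 28 3 -48
imul       : 28 -144
irem       : 28
bipush -57 : 28 -57
iadd       : -29
bipush -7  : -29 -7
isub       : -22
bipush -9  : -22 -9
bipush -2  : -22 -9 -2
isub       : -22 -7
ineg       : -22 7
ineg       : -22 -7
imul       : 154
bipush 5   : 154 5
iadd       : 159
ineg       : -159
bipush -5  : -159 -5
isub       : -154
bipush 6   : -154 6
isub       : -160
ineg       : 160
bipush -2  : 160 -2
bipush -4  : 160 -2 -4
isub       : 160 2
irem       : 0
bipush -9  : 0 -9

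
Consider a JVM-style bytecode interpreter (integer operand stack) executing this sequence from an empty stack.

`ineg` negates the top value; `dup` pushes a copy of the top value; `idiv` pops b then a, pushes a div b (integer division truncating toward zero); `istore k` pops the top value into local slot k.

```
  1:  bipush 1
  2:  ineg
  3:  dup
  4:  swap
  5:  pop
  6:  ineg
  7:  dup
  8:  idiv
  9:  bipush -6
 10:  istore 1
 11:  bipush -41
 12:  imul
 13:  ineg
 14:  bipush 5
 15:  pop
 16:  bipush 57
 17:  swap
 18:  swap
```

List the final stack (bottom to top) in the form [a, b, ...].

bipush 1   : [1]
ineg       : [-1]
dup        : [-1, -1]
swap       : [-1, -1]
pop        : [-1]
ineg       : [1]
dup        : [1, 1]
idiv       : [1]
bipush -6  : [1, -6]
istore 1   : [1]
bipush -41 : [1, -41]
imul       : [-41]
ineg       : [41]
bipush 5   : [41, 5]
pop        : [41]
bipush 57  : [41, 57]
swap       : [57, 41]
swap       : [41, 57]

[41, 57]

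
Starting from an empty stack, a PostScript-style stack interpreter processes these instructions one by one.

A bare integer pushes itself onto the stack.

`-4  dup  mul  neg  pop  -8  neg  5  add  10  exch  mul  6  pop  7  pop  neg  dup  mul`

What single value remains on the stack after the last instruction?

-4   : [-4]
dup  : [-4, -4]
mul  : [16]
neg  : [-16]
pop  : []
-8   : [-8]
neg  : [8]
5    : [8, 5]
add  : [13]
10   : [13, 10]
exch : [10, 13]
mul  : [130]
6    : [130, 6]
pop  : [130]
7    : [130, 7]
pop  : [130]
neg  : [-130]
dup  : [-130, -130]
mul  : [16900]

16900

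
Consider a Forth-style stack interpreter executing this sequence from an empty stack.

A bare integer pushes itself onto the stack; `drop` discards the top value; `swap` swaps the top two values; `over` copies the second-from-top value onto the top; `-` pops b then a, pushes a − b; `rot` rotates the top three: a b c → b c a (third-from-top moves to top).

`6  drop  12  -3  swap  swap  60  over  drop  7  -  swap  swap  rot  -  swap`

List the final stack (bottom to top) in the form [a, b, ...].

6     6
drop  (empty)
12    12
-3    12 -3
swap  -3 12
swap  12 -3
60    12 -3 60
over  12 -3 60 -3
drop  12 -3 60
7     12 -3 60 7
-     12 -3 53
swap  12 53 -3
swap  12 -3 53
rot   -3 53 12
-     -3 41
swap  41 -3

[41, -3]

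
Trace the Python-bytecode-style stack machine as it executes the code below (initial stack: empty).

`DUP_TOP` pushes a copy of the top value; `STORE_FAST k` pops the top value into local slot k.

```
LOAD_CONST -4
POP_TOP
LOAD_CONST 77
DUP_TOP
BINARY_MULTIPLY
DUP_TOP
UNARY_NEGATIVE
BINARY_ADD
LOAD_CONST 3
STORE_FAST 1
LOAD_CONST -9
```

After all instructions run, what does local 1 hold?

LOAD_CONST -4   -> [-4]
POP_TOP         -> []
LOAD_CONST 77   -> [77]
DUP_TOP         -> [77, 77]
BINARY_MULTIPLY -> [5929]
DUP_TOP         -> [5929, 5929]
UNARY_NEGATIVE  -> [5929, -5929]
BINARY_ADD      -> [0]
LOAD_CONST 3    -> [0, 3]
STORE_FAST 1    -> [0]
LOAD_CONST -9   -> [0, -9]

3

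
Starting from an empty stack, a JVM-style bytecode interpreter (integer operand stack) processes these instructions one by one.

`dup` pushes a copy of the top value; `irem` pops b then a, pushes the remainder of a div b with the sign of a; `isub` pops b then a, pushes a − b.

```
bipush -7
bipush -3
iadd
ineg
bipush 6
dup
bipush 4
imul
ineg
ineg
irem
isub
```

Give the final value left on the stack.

bipush -7 → -7
bipush -3 → -7 -3
iadd      → -10
ineg      → 10
bipush 6  → 10 6
dup       → 10 6 6
bipush 4  → 10 6 6 4
imul      → 10 6 24
ineg      → 10 6 -24
ineg      → 10 6 24
irem      → 10 6
isub      → 4

4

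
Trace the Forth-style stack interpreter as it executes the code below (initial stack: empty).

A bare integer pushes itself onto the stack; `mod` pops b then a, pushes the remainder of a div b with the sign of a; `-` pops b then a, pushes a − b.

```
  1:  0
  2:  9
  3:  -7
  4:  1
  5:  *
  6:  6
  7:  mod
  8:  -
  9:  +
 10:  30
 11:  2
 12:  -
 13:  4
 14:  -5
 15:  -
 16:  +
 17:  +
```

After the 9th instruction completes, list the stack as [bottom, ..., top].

0   : 0
9   : 0 9
-7  : 0 9 -7
1   : 0 9 -7 1
*   : 0 9 -7
6   : 0 9 -7 6
mod : 0 9 -1
-   : 0 10
+   : 10

[10]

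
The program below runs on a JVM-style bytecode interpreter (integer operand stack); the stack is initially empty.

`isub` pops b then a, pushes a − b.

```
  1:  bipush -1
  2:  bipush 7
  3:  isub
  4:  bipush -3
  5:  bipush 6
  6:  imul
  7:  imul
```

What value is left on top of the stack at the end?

bipush -1 : [-1]
bipush 7  : [-1, 7]
isub      : [-8]
bipush -3 : [-8, -3]
bipush 6  : [-8, -3, 6]
imul      : [-8, -18]
imul      : [144]

144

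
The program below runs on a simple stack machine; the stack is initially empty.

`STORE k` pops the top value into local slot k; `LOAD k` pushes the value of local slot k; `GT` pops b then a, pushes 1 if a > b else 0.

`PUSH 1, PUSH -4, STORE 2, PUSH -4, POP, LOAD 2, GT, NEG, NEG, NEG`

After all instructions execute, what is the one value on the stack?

-1

PUSH 1  : 1
PUSH -4 : 1 -4
STORE 2 : 1
PUSH -4 : 1 -4
POP     : 1
LOAD 2  : 1 -4
GT      : 1
NEG     : -1
NEG     : 1
NEG     : -1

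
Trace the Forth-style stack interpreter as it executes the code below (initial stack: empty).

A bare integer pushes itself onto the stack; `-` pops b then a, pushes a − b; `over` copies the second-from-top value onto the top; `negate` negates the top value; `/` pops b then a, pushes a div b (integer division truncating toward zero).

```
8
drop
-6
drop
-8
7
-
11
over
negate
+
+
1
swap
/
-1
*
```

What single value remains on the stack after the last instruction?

8      -> 8
drop   -> (empty)
-6     -> -6
drop   -> (empty)
-8     -> -8
7      -> -8 7
-      -> -15
11     -> -15 11
over   -> -15 11 -15
negate -> -15 11 15
+      -> -15 26
+      -> 11
1      -> 11 1
swap   -> 1 11
/      -> 0
-1     -> 0 -1
*      -> 0

0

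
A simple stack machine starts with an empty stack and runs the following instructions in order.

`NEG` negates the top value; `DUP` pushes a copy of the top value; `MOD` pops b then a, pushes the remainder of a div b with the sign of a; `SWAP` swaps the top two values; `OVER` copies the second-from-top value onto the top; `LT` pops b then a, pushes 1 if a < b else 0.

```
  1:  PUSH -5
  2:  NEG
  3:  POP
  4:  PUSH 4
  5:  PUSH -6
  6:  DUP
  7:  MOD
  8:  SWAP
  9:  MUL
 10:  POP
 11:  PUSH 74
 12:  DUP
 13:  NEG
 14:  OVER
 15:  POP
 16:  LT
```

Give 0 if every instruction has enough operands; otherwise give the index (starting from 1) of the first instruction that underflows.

0

PUSH -5 → -5
NEG     → 5
POP     → (empty)
PUSH 4  → 4
PUSH -6 → 4 -6
DUP     → 4 -6 -6
MOD     → 4 0
SWAP    → 0 4
MUL     → 0
POP     → (empty)
PUSH 74 → 74
DUP     → 74 74
NEG     → 74 -74
OVER    → 74 -74 74
POP     → 74 -74
LT      → 0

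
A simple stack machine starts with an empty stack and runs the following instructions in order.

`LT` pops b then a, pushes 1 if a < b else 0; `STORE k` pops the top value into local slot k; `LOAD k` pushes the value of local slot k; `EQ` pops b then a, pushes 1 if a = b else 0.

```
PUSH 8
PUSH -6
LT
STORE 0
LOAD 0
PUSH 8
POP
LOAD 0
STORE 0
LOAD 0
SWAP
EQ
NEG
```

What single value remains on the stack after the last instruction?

PUSH 8  : [8]
PUSH -6 : [8, -6]
LT      : [0]
STORE 0 : []
LOAD 0  : [0]
PUSH 8  : [0, 8]
POP     : [0]
LOAD 0  : [0, 0]
STORE 0 : [0]
LOAD 0  : [0, 0]
SWAP    : [0, 0]
EQ      : [1]
NEG     : [-1]

-1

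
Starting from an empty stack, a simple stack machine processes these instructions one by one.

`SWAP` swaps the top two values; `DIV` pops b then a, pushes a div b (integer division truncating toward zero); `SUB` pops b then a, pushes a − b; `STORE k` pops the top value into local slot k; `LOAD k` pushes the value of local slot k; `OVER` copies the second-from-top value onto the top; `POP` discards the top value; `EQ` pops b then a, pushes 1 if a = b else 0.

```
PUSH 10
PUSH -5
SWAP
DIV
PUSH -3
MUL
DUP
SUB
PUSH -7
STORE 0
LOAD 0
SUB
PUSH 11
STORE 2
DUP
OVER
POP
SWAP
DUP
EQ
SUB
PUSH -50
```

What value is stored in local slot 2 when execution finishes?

11

PUSH 10  : 10
PUSH -5  : 10 -5
SWAP     : -5 10
DIV      : 0
PUSH -3  : 0 -3
MUL      : 0
DUP      : 0 0
SUB      : 0
PUSH -7  : 0 -7
STORE 0  : 0
LOAD 0   : 0 -7
SUB      : 7
PUSH 11  : 7 11
STORE 2  : 7
DUP      : 7 7
OVER     : 7 7 7
POP      : 7 7
SWAP     : 7 7
DUP      : 7 7 7
EQ       : 7 1
SUB      : 6
PUSH -50 : 6 -50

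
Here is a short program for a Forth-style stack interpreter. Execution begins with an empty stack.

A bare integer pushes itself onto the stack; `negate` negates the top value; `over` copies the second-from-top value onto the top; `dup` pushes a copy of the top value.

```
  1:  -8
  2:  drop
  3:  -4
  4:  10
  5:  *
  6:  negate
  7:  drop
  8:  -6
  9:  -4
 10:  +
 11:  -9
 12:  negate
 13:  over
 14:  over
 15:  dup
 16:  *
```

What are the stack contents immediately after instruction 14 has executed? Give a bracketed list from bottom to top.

-8     -> [-8]
drop   -> []
-4     -> [-4]
10     -> [-4, 10]
*      -> [-40]
negate -> [40]
drop   -> []
-6     -> [-6]
-4     -> [-6, -4]
+      -> [-10]
-9     -> [-10, -9]
negate -> [-10, 9]
over   -> [-10, 9, -10]
over   -> [-10, 9, -10, 9]

[-10, 9, -10, 9]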